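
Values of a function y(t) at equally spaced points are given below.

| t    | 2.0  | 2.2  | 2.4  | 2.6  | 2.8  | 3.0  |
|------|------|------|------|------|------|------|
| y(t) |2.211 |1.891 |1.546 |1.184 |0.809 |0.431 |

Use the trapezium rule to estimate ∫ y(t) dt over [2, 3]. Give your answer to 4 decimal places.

h = 0.2, n = 5.
(h/2)·[y₀ + 2y₁ + 2y₂ + 2y₃ + 2y₄ + y₅] = 0.1·(13.502) = 1.3502.

1.3502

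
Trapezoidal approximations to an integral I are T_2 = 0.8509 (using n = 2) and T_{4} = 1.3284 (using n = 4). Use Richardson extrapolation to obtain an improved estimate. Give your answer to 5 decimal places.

R = (4·T_{4} − T_2) / 3 = (4·1.3284 − 0.8509)/3 = (4.4627)/3 = 1.48757.

1.48757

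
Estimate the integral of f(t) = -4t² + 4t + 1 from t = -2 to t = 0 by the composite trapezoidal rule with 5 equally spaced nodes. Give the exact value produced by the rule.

-17

h = (0 − (-2))/4 = 0.5.
Nodes t₀,…,t₄ = -2, -1.5, -1, -0.5, 0.
f(t) = -4t² + 4t + 1: f₀=-23, f₁=-14, f₂=-7, f₃=-2, f₄=1.
(h/2)·[f₀ + 2f₁ + 2f₂ + 2f₃ + f₄] = 0.25·(-68) = -17.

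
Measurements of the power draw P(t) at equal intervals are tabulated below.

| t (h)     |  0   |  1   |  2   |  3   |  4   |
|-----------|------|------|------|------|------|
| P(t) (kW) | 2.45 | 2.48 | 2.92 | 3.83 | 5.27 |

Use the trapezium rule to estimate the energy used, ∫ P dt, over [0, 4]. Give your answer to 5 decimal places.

13.09000

h = 1, n = 4.
(h/2)·[y₀ + 2y₁ + 2y₂ + 2y₃ + y₄] = 0.5·(26.18) = 13.09000.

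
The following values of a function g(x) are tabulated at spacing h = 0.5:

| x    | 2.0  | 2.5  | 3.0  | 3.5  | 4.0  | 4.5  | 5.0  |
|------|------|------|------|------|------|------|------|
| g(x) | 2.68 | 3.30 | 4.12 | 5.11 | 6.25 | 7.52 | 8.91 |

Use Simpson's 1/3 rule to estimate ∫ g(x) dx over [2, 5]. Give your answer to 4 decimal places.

h = 0.5, n = 6.
(h/3)·[y₀ + 4y₁ + 2y₂ + 4y₃ + 2y₄ + 4y₅ + y₆] = 0.166667·(96.05) = 16.0083.

16.0083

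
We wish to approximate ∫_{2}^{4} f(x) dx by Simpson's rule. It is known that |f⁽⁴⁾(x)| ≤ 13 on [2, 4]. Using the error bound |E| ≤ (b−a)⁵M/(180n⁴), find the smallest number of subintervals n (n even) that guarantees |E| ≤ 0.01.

Need 416/(180n⁴) ≤ 0.01.
n⁴ ≥ 416/(180·0.01) = 231.111 ⇒ n ≥ 3.8990, so the smallest even n is 4. (n must be even for Simpson's rule.)

4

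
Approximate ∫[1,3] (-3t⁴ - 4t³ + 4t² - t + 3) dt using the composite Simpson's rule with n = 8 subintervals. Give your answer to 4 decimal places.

-188.5365

h = (3 − 1)/8 = 0.25.
Nodes t₀,…,t₈ = 1, 1.25, 1.5, 1.75, 2, 2.25, 2.5, 2.75, 3.
f(t) = -3t⁴ - 4t³ + 4t² - t + 3: f₀=-1, f₁=-7.13671875, f₂=-18.1875, f₃=-36.07421875, f₄=-63, f₅=-101.44921875, f₆=-154.1875, f₇=-224.26171875, f₈=-315.
(h/3)·[f₀ + 4f₁ + 2f₂ + 4f₃ + 2f₄ + 4f₅ + 2f₆ + 4f₇ + f₈] = 0.083333·(-2262.4375) = -188.5365.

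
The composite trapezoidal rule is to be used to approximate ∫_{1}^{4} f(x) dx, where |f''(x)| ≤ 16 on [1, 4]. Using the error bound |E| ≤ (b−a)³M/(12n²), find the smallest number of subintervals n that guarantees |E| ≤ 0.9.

7

Need 432/(12n²) ≤ 0.9.
n² ≥ 432/(12·0.9) = 40 ⇒ n ≥ 6.3246, so the smallest n is 7.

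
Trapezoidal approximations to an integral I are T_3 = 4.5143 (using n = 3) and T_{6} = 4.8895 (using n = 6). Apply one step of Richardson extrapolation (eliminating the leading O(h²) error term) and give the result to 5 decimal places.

5.01457

R = (4·T_{6} − T_3) / 3 = (4·4.8895 − 4.5143)/3 = (15.0437)/3 = 5.01457.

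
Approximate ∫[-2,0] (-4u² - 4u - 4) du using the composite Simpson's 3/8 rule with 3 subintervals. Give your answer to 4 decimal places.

-10.6667

h = (0 − (-2))/3 = 0.666667.
Nodes u₀,…,u₃ = -2, -1.333333, -0.666667, 0.
f(u) = -4u² - 4u - 4: f₀=-12, f₁=-5.777778, f₂=-3.111111, f₃=-4.
(3h/8)·[f₀ + 3f₁ + 3f₂ + f₃] = 0.25·(-42.666667) = -10.6667.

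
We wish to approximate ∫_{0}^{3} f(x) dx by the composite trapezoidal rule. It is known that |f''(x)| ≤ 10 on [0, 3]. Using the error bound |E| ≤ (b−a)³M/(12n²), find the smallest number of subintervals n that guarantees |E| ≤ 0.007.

Need 270/(12n²) ≤ 0.007.
n² ≥ 270/(12·0.007) = 3214.29 ⇒ n ≥ 56.6947, so the smallest n is 57.

57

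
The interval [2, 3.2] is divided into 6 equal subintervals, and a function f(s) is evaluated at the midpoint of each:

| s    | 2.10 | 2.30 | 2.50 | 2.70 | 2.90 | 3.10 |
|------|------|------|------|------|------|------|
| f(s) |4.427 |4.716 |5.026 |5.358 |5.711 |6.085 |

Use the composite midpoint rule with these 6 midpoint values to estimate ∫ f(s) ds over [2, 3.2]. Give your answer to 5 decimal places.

6.26460

h = 0.2, n = 6.
h·[y(m₁) + y(m₂) + y(m₃) + y(m₄) + y(m₅) + y(m₆)] = 0.2·(31.323) = 6.26460.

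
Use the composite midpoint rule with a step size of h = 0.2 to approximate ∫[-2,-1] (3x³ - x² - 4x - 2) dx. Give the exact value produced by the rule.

h = (-1 − (-2))/5 = 0.2.
Midpoints m₁,…,m₅ = -1.9, -1.7, -1.5, -1.3, -1.1.
f(m₁)=-18.587, f(m₂)=-12.829, f(m₃)=-8.375, f(m₄)=-5.081, f(m₅)=-2.803.
h·[f(m₁) + f(m₂) + f(m₃) + f(m₄) + f(m₅)] = 0.2·(-47.675) = -9.535.

-9.535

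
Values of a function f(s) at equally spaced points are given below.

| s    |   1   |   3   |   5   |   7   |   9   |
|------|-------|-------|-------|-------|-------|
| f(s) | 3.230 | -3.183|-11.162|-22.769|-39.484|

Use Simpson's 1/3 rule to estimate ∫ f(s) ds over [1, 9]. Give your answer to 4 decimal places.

h = 2, n = 4.
(h/3)·[y₀ + 4y₁ + 2y₂ + 4y₃ + y₄] = 0.666667·(-162.386) = -108.2573.

-108.2573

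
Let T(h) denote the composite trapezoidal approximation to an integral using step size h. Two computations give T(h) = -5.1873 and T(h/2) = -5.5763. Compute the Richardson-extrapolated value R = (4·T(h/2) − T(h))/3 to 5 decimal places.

-5.70597

R = (4·T(h/2) − T(h)) / 3 = (4·(-5.5763) − (-5.1873))/3 = (-17.1179)/3 = -5.70597.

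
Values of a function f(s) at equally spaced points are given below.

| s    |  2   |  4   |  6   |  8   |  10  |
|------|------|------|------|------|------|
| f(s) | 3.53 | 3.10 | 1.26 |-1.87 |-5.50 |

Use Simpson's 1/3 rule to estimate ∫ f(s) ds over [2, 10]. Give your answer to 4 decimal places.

3.6467

h = 2, n = 4.
(h/3)·[y₀ + 4y₁ + 2y₂ + 4y₃ + y₄] = 0.666667·(5.47) = 3.6467.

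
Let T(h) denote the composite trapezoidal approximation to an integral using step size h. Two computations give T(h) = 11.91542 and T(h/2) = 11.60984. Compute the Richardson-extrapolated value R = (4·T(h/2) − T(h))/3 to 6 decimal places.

R = (4·T(h/2) − T(h)) / 3 = (4·11.60984 − 11.91542)/3 = (34.52394)/3 = 11.507980.

11.507980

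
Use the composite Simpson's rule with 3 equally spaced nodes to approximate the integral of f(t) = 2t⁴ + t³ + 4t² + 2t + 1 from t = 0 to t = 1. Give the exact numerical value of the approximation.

h = (1 − 0)/2 = 0.5.
Nodes t₀,…,t₂ = 0, 0.5, 1.
f(t) = 2t⁴ + t³ + 4t² + 2t + 1: f₀=1, f₁=3.25, f₂=10.
(h/3)·[f₀ + 4f₁ + f₂] = 0.166667·(24) = 4.

4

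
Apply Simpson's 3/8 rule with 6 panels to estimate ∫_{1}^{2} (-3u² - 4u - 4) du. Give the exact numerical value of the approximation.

-17

h = (2 − 1)/6 = 0.166667.
Nodes u₀,…,u₆ = 1, 1.166667, 1.333333, 1.5, 1.666667, 1.833333, 2.
f(u) = -3u² - 4u - 4: f₀=-11, f₁=-12.75, f₂=-14.666667, f₃=-16.75, f₄=-19, f₅=-21.416667, f₆=-24.
(3h/8)·[f₀ + 3f₁ + 3f₂ + 2f₃ + 3f₄ + 3f₅ + f₆] = 0.0625·(-272) = -17.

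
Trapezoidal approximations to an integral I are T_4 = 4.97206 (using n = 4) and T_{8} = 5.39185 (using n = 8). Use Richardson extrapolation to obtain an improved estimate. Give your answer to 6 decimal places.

5.531780

R = (4·T_{8} − T_4) / 3 = (4·5.39185 − 4.97206)/3 = (16.59534)/3 = 5.531780.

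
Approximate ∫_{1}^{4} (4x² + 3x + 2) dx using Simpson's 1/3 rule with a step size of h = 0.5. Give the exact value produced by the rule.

112.5

h = (4 − 1)/6 = 0.5.
Nodes x₀,…,x₆ = 1, 1.5, 2, 2.5, 3, 3.5, 4.
f(x) = 4x² + 3x + 2: f₀=9, f₁=15.5, f₂=24, f₃=34.5, f₄=47, f₅=61.5, f₆=78.
(h/3)·[f₀ + 4f₁ + 2f₂ + 4f₃ + 2f₄ + 4f₅ + f₆] = 0.166667·(675) = 112.5.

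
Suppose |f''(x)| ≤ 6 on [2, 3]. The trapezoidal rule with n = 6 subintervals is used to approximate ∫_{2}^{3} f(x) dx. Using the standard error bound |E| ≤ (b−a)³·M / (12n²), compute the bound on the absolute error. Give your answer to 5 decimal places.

|E| ≤ (1)³·6 / (12·6²) = 6/432 = 0.01389.

0.01389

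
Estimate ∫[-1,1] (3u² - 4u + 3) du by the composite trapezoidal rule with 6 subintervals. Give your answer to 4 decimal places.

8.1111

h = (1 − (-1))/6 = 0.333333.
Nodes u₀,…,u₆ = -1, -0.666667, -0.333333, 0, 0.333333, 0.666667, 1.
f(u) = 3u² - 4u + 3: f₀=10, f₁=7, f₂=4.666667, f₃=3, f₄=2, f₅=1.666667, f₆=2.
(h/2)·[f₀ + 2f₁ + 2f₂ + 2f₃ + 2f₄ + 2f₅ + f₆] = 0.166667·(48.666667) = 8.1111.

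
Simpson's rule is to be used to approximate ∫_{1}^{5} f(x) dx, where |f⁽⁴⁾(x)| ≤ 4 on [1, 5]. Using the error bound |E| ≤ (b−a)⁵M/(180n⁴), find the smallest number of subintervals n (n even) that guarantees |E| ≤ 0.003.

Need 4096/(180n⁴) ≤ 0.003.
n⁴ ≥ 4096/(180·0.003) = 7585.19 ⇒ n ≥ 9.3324, so the smallest even n is 10. (n must be even for Simpson's rule.)

10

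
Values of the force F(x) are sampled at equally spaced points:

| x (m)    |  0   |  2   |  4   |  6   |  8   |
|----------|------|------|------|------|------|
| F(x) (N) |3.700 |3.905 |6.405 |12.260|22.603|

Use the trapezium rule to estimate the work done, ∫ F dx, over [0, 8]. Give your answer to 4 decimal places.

71.4430

h = 2, n = 4.
(h/2)·[y₀ + 2y₁ + 2y₂ + 2y₃ + y₄] = 1·(71.443) = 71.4430.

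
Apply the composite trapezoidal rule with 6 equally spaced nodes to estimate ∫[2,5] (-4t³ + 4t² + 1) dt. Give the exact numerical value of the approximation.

h = (5 − 2)/5 = 0.6.
Nodes t₀,…,t₅ = 2, 2.6, 3.2, 3.8, 4.4, 5.
f(t) = -4t³ + 4t² + 1: f₀=-15, f₁=-42.264, f₂=-89.112, f₃=-160.728, f₄=-262.296, f₅=-399.
(h/2)·[f₀ + 2f₁ + 2f₂ + 2f₃ + 2f₄ + f₅] = 0.3·(-1522.8) = -456.84.

-456.84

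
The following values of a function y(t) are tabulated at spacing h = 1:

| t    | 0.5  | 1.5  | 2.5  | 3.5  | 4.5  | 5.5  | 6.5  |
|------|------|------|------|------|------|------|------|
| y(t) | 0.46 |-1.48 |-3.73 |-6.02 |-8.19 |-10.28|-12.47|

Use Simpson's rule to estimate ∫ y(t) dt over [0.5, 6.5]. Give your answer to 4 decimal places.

h = 1, n = 6.
(h/3)·[y₀ + 4y₁ + 2y₂ + 4y₃ + 2y₄ + 4y₅ + y₆] = 0.333333·(-106.97) = -35.6567.

-35.6567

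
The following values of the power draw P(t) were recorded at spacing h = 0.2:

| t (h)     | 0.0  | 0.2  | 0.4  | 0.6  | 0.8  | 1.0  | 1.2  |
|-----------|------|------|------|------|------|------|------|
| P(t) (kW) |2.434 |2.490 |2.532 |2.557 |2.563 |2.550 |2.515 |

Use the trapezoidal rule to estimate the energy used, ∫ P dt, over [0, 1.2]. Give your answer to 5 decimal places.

3.03330

h = 0.2, n = 6.
(h/2)·[y₀ + 2y₁ + 2y₂ + 2y₃ + 2y₄ + 2y₅ + y₆] = 0.1·(30.333) = 3.03330.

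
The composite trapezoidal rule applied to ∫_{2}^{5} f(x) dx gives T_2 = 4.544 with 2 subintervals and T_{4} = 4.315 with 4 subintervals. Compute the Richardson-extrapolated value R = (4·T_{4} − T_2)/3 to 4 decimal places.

4.2387

R = (4·T_{4} − T_2) / 3 = (4·4.315 − 4.544)/3 = (12.716)/3 = 4.2387.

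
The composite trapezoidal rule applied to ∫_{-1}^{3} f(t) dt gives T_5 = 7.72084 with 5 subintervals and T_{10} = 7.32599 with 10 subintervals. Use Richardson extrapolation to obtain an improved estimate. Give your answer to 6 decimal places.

R = (4·T_{10} − T_5) / 3 = (4·7.32599 − 7.72084)/3 = (21.58312)/3 = 7.194373.

7.194373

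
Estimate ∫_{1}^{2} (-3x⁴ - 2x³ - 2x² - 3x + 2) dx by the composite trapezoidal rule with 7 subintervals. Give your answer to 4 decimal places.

-33.4469

h = (2 − 1)/7 = 0.142857.
Nodes x₀,…,x₇ = 1, 1.142857, 1.285714, 1.428571, 1.571429, 1.714286, 1.857143, 2.
f(x) = -3x⁴ - 2x³ - 2x² - 3x + 2: f₀=-8, f₁=-12.144107, f₂=-17.611828, f₃=-24.693045, f₄=-33.707622, f₅=-45.005414, f₆=-58.966264, f₇=-76.
(h/2)·[f₀ + 2f₁ + 2f₂ + 2f₃ + 2f₄ + 2f₅ + 2f₆ + f₇] = 0.071429·(-468.256560) = -33.4469.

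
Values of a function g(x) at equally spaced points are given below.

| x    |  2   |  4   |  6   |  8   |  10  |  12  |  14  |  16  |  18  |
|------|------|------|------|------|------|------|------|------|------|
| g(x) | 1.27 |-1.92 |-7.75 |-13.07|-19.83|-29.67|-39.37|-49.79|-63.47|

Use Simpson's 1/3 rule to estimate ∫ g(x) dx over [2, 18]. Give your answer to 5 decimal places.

h = 2, n = 8.
(h/3)·[y₀ + 4y₁ + 2y₂ + 4y₃ + 2y₄ + 4y₅ + 2y₆ + 4y₇ + y₈] = 0.666667·(-573.90) = -382.60000.

-382.60000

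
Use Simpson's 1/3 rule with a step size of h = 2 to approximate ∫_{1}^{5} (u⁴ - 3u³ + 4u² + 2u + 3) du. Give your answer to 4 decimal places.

h = (5 − 1)/2 = 2.
Nodes u₀,…,u₂ = 1, 3, 5.
f(u) = u⁴ - 3u³ + 4u² + 2u + 3: f₀=7, f₁=45, f₂=363.
(h/3)·[f₀ + 4f₁ + f₂] = 0.666667·(550) = 366.6667.

366.6667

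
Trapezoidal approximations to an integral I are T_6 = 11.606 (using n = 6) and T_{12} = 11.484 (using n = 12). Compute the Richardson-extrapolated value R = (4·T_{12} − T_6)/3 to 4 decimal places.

R = (4·T_{12} − T_6) / 3 = (4·11.484 − 11.606)/3 = (34.330)/3 = 11.4433.

11.4433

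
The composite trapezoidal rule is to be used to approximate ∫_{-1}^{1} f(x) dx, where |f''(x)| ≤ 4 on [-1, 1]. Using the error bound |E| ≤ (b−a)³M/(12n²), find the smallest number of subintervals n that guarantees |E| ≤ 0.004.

26

Need 32/(12n²) ≤ 0.004.
n² ≥ 32/(12·0.004) = 666.667 ⇒ n ≥ 25.8199, so the smallest n is 26.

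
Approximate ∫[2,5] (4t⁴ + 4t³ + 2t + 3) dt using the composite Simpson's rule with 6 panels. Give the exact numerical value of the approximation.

3113.5

h = (5 − 2)/6 = 0.5.
Nodes t₀,…,t₆ = 2, 2.5, 3, 3.5, 4, 4.5, 5.
f(t) = 4t⁴ + 4t³ + 2t + 3: f₀=103, f₁=226.75, f₂=441, f₃=781.75, f₄=1291, f₅=2016.75, f₆=3013.
(h/3)·[f₀ + 4f₁ + 2f₂ + 4f₃ + 2f₄ + 4f₅ + f₆] = 0.166667·(18681) = 3113.5.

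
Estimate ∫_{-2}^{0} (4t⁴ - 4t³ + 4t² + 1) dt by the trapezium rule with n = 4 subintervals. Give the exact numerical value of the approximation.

58.25

h = (0 − (-2))/4 = 0.5.
Nodes t₀,…,t₄ = -2, -1.5, -1, -0.5, 0.
f(t) = 4t⁴ - 4t³ + 4t² + 1: f₀=113, f₁=43.75, f₂=13, f₃=2.75, f₄=1.
(h/2)·[f₀ + 2f₁ + 2f₂ + 2f₃ + f₄] = 0.25·(233) = 58.25.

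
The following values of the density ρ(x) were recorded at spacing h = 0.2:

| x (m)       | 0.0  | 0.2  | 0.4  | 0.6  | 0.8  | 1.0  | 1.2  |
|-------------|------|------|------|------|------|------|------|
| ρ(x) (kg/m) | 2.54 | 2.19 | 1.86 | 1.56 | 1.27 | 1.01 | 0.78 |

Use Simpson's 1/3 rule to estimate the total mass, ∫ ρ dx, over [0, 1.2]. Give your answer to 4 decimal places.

1.9080

h = 0.2, n = 6.
(h/3)·[y₀ + 4y₁ + 2y₂ + 4y₃ + 2y₄ + 4y₅ + y₆] = 0.066667·(28.62) = 1.9080.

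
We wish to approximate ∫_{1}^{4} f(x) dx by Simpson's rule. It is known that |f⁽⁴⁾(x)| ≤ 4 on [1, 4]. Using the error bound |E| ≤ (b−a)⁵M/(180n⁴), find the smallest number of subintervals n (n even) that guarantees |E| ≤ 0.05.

4

Need 972/(180n⁴) ≤ 0.05.
n⁴ ≥ 972/(180·0.05) = 108 ⇒ n ≥ 3.2237, so the smallest even n is 4. (n must be even for Simpson's rule.)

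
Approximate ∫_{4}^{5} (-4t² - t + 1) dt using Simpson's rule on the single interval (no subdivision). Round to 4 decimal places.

-84.8333

S = (b−a)/6 · [f(4) + 4f(4.5) + f(5)] = 0.166667·[(-67) + 4·(-84.5) + (-104)] = -84.8333.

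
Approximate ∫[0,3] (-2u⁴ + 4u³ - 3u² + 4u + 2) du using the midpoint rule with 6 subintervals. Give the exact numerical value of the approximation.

-17.8984375

h = (3 − 0)/6 = 0.5.
Midpoints m₁,…,m₆ = 0.25, 0.75, 1.25, 1.75, 2.25, 2.75.
f(m₁)=2.8671875, f(m₂)=4.3671875, f(m₃)=5.2421875, f(m₄)=2.4921875, f(m₅)=-9.8828125, f(m₆)=-40.8828125.
h·[f(m₁) + f(m₂) + f(m₃) + f(m₄) + f(m₅) + f(m₆)] = 0.5·(-35.796875) = -17.8984375.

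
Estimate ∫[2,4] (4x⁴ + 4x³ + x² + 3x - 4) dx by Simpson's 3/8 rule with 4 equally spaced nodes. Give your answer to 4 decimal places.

h = (4 − 2)/3 = 0.666667.
Nodes x₀,…,x₃ = 2, 2.666667, 3.333333, 4.
f(x) = 4x⁴ + 4x³ + x² + 3x - 4: f₀=102, f₁=289.234568, f₂=659.086420, f₃=1304.
(3h/8)·[f₀ + 3f₁ + 3f₂ + f₃] = 0.25·(4250.962963) = 1062.7407.

1062.7407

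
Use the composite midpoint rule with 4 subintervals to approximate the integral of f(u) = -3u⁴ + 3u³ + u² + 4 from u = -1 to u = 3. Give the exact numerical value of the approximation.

h = (3 − (-1))/4 = 1.
Midpoints m₁,…,m₄ = -0.5, 0.5, 1.5, 2.5.
f(m₁)=3.6875, f(m₂)=4.4375, f(m₃)=1.1875, f(m₄)=-60.0625.
h·[f(m₁) + f(m₂) + f(m₃) + f(m₄)] = 1·(-50.75) = -50.75.

-50.75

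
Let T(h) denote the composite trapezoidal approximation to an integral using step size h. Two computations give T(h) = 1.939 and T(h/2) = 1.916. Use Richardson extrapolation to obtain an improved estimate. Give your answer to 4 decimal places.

R = (4·T(h/2) − T(h)) / 3 = (4·1.916 − 1.939)/3 = (5.725)/3 = 1.9083.

1.9083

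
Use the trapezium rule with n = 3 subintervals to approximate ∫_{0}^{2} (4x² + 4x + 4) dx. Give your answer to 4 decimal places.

27.2593

h = (2 − 0)/3 = 0.666667.
Nodes x₀,…,x₃ = 0, 0.666667, 1.333333, 2.
f(x) = 4x² + 4x + 4: f₀=4, f₁=8.444444, f₂=16.444444, f₃=28.
(h/2)·[f₀ + 2f₁ + 2f₂ + f₃] = 0.333333·(81.777778) = 27.2593.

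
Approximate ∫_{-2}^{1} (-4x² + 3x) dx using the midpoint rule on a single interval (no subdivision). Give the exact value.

-7.5

M = (b−a)·f(-0.5) = 3·(-2.5) = -7.5.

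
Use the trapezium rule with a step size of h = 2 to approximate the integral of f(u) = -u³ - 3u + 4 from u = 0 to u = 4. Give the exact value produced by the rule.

h = (4 − 0)/2 = 2.
Nodes u₀,…,u₂ = 0, 2, 4.
f(u) = -u³ - 3u + 4: f₀=4, f₁=-10, f₂=-72.
(h/2)·[f₀ + 2f₁ + f₂] = 1·(-88) = -88.

-88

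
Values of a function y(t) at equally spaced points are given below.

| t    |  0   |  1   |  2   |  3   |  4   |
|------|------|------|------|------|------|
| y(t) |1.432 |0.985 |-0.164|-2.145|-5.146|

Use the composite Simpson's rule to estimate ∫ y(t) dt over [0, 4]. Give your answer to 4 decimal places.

h = 1, n = 4.
(h/3)·[y₀ + 4y₁ + 2y₂ + 4y₃ + y₄] = 0.333333·(-8.682) = -2.8940.

-2.8940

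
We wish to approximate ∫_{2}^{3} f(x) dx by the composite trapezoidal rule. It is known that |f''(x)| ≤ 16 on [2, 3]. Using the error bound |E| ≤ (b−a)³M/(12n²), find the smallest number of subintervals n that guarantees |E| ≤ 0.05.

Need 16/(12n²) ≤ 0.05.
n² ≥ 16/(12·0.05) = 26.6667 ⇒ n ≥ 5.1640, so the smallest n is 6.

6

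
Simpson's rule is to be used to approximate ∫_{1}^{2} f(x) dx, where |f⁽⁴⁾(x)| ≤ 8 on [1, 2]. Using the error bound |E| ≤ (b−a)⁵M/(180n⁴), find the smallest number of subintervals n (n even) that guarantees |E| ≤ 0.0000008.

Need 8/(180n⁴) ≤ 0.0000008.
n⁴ ≥ 8/(180·0.0000008) = 55555.6 ⇒ n ≥ 15.3526, so the smallest even n is 16. (n must be even for Simpson's rule.)

16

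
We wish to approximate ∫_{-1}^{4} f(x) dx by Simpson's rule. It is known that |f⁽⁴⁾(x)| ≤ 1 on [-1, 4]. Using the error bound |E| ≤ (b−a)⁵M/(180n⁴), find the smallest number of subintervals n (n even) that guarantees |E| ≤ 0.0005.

14

Need 3125/(180n⁴) ≤ 0.0005.
n⁴ ≥ 3125/(180·0.0005) = 34722.2 ⇒ n ≥ 13.6506, so the smallest even n is 14. (n must be even for Simpson's rule.)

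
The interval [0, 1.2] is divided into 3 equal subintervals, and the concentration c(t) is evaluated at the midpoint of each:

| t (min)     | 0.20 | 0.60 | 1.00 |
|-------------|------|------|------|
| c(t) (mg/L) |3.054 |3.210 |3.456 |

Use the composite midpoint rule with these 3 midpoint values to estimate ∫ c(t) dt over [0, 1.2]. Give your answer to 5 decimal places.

3.88800

h = 0.4, n = 3.
h·[y(m₁) + y(m₂) + y(m₃)] = 0.4·(9.720) = 3.88800.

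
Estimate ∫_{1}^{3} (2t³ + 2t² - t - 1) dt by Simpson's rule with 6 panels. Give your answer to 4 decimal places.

51.3333

h = (3 − 1)/6 = 0.333333.
Nodes t₀,…,t₆ = 1, 1.333333, 1.666667, 2, 2.333333, 2.666667, 3.
f(t) = 2t³ + 2t² - t - 1: f₀=2, f₁=5.962963, f₂=12.148148, f₃=21, f₄=32.962963, f₅=48.481481, f₆=68.
(h/3)·[f₀ + 4f₁ + 2f₂ + 4f₃ + 2f₄ + 4f₅ + f₆] = 0.111111·(462) = 51.3333.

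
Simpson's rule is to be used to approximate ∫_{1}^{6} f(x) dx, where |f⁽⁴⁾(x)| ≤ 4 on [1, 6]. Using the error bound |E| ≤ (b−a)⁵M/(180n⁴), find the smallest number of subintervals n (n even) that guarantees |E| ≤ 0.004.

12

Need 12500/(180n⁴) ≤ 0.004.
n⁴ ≥ 12500/(180·0.004) = 17361.1 ⇒ n ≥ 11.4787, so the smallest even n is 12. (n must be even for Simpson's rule.)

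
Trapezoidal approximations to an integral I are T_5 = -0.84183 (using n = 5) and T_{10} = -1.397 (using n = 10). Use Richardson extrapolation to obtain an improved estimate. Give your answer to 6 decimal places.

-1.582057

R = (4·T_{10} − T_5) / 3 = (4·(-1.397) − (-0.84183))/3 = (-4.74617)/3 = -1.582057.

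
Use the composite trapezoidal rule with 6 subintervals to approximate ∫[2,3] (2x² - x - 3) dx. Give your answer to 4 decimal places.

7.1759

h = (3 − 2)/6 = 0.166667.
Nodes x₀,…,x₆ = 2, 2.166667, 2.333333, 2.5, 2.666667, 2.833333, 3.
f(x) = 2x² - x - 3: f₀=3, f₁=4.222222, f₂=5.555556, f₃=7, f₄=8.555556, f₅=10.222222, f₆=12.
(h/2)·[f₀ + 2f₁ + 2f₂ + 2f₃ + 2f₄ + 2f₅ + f₆] = 0.083333·(86.111111) = 7.1759.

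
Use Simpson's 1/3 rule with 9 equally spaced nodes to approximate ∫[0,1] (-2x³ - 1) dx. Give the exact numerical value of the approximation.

-1.5

h = (1 − 0)/8 = 0.125.
Nodes x₀,…,x₈ = 0, 0.125, 0.25, 0.375, 0.5, 0.625, 0.75, 0.875, 1.
f(x) = -2x³ - 1: f₀=-1, f₁=-1.00390625, f₂=-1.03125, f₃=-1.10546875, f₄=-1.25, f₅=-1.48828125, f₆=-1.84375, f₇=-2.33984375, f₈=-3.
(h/3)·[f₀ + 4f₁ + 2f₂ + 4f₃ + 2f₄ + 4f₅ + 2f₆ + 4f₇ + f₈] = 0.041667·(-36) = -1.5.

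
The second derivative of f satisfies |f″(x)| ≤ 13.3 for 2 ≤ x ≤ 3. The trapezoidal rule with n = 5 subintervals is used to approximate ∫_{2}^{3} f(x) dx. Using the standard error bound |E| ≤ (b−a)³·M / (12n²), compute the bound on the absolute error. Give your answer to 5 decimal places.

|E| ≤ (1)³·13.3 / (12·5²) = 13.3/300 = 0.04433.

0.04433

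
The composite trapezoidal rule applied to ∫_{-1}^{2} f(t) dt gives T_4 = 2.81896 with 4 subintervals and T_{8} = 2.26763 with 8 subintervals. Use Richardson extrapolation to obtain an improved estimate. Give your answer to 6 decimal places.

R = (4·T_{8} − T_4) / 3 = (4·2.26763 − 2.81896)/3 = (6.25156)/3 = 2.083853.

2.083853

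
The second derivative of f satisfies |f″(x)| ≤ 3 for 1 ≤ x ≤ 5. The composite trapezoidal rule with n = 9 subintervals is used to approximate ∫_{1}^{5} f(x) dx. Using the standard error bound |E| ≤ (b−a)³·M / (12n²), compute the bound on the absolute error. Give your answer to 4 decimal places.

0.1975

|E| ≤ (4)³·3 / (12·9²) = 192/972 = 0.1975.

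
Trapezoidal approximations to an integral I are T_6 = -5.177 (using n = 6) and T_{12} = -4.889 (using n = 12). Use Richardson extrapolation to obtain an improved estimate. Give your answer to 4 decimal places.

R = (4·T_{12} − T_6) / 3 = (4·(-4.889) − (-5.177))/3 = (-14.379)/3 = -4.7930.

-4.7930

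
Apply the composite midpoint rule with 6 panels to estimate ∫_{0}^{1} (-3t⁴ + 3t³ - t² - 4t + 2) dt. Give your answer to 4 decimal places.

-0.1776

h = (1 − 0)/6 = 0.166667.
Midpoints m₁,…,m₆ = 0.083333, 0.25, 0.416667, 0.583333, 0.75, 0.916667.
f(m₁)=1.661314, f(m₂)=0.97265625, f(m₃)=0.286314, f(m₄)=-0.425492, f(m₅)=-1.24609375, f(m₆)=-2.314381.
h·[f(m₁) + f(m₂) + f(m₃) + f(m₄) + f(m₅) + f(m₆)] = 0.166667·(-1.065683) = -0.1776.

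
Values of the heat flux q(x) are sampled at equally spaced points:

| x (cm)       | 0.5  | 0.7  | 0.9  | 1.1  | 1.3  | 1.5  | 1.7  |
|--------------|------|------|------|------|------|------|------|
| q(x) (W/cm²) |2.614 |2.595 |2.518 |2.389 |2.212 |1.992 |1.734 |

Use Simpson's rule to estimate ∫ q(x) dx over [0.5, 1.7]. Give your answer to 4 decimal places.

h = 0.2, n = 6.
(h/3)·[y₀ + 4y₁ + 2y₂ + 4y₃ + 2y₄ + 4y₅ + y₆] = 0.066667·(41.712) = 2.7808.

2.7808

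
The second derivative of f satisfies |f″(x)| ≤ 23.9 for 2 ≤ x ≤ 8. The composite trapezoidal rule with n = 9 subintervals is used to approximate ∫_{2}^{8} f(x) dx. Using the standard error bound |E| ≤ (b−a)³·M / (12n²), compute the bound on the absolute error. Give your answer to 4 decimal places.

|E| ≤ (6)³·23.9 / (12·9²) = 5162.4/972 = 5.3111.

5.3111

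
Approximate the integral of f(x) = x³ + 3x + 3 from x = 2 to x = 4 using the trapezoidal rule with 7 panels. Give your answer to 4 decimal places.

84.2449

h = (4 − 2)/7 = 0.285714.
Nodes x₀,…,x₇ = 2, 2.285714, 2.571429, 2.857143, 3.142857, 3.428571, 3.714286, 4.
f(x) = x³ + 3x + 3: f₀=17, f₁=21.798834, f₂=27.717201, f₃=34.895044, f₄=43.472303, f₅=53.588921, f₆=65.384840, f₇=79.
(h/2)·[f₀ + 2f₁ + 2f₂ + 2f₃ + 2f₄ + 2f₅ + 2f₆ + f₇] = 0.142857·(589.714286) = 84.2449.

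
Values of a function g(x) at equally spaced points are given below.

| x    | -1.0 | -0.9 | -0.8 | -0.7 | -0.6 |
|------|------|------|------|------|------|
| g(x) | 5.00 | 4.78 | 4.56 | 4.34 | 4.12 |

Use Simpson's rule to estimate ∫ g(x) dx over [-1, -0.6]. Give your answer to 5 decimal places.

1.82400

h = 0.1, n = 4.
(h/3)·[y₀ + 4y₁ + 2y₂ + 4y₃ + y₄] = 0.033333·(54.72) = 1.82400.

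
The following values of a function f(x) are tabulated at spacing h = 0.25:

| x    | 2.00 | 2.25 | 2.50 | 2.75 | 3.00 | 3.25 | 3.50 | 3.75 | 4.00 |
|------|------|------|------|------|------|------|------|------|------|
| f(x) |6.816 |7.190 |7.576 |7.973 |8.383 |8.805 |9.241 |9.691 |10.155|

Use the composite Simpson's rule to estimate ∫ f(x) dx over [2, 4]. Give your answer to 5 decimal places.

16.83392

h = 0.25, n = 8.
(h/3)·[y₀ + 4y₁ + 2y₂ + 4y₃ + 2y₄ + 4y₅ + 2y₆ + 4y₇ + y₈] = 0.083333·(202.007) = 16.83392.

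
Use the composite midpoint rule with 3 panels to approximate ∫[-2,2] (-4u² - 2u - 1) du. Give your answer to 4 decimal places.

-22.9630

h = (2 − (-2))/3 = 1.333333.
Midpoints m₁,…,m₃ = -1.333333, 0, 1.333333.
f(m₁)=-5.444444, f(m₂)=-1, f(m₃)=-10.777778.
h·[f(m₁) + f(m₂) + f(m₃)] = 1.333333·(-17.222222) = -22.9630.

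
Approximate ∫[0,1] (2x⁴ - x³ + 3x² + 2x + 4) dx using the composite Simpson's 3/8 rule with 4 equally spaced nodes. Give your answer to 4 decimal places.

h = (1 − 0)/3 = 0.333333.
Nodes x₀,…,x₃ = 0, 0.333333, 0.666667, 1.
f(x) = 2x⁴ - x³ + 3x² + 2x + 4: f₀=4, f₁=4.987654, f₂=6.765432, f₃=10.
(3h/8)·[f₀ + 3f₁ + 3f₂ + f₃] = 0.125·(49.259259) = 6.1574.

6.1574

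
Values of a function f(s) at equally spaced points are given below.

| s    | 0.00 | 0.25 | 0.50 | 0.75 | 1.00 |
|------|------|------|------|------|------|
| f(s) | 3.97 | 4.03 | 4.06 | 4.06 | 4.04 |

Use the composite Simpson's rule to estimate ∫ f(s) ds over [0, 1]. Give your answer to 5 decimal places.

4.04083

h = 0.25, n = 4.
(h/3)·[y₀ + 4y₁ + 2y₂ + 4y₃ + y₄] = 0.083333·(48.49) = 4.04083.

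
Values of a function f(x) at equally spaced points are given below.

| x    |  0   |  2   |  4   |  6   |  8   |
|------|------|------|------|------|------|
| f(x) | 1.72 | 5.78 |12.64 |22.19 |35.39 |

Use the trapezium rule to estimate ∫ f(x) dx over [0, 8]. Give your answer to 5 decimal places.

h = 2, n = 4.
(h/2)·[y₀ + 2y₁ + 2y₂ + 2y₃ + y₄] = 1·(118.33) = 118.33000.

118.33000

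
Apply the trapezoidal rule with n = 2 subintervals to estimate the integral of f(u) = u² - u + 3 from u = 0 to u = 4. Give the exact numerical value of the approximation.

28

h = (4 − 0)/2 = 2.
Nodes u₀,…,u₂ = 0, 2, 4.
f(u) = u² - u + 3: f₀=3, f₁=5, f₂=15.
(h/2)·[f₀ + 2f₁ + f₂] = 1·(28) = 28.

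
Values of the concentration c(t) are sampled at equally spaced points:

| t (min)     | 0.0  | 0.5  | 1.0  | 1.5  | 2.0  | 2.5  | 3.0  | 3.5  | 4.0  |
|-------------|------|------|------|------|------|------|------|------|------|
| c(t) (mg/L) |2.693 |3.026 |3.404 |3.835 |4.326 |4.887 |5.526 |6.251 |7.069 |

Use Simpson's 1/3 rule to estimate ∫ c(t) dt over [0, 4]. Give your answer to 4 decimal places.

18.0450

h = 0.5, n = 8.
(h/3)·[y₀ + 4y₁ + 2y₂ + 4y₃ + 2y₄ + 4y₅ + 2y₆ + 4y₇ + y₈] = 0.166667·(108.270) = 18.0450.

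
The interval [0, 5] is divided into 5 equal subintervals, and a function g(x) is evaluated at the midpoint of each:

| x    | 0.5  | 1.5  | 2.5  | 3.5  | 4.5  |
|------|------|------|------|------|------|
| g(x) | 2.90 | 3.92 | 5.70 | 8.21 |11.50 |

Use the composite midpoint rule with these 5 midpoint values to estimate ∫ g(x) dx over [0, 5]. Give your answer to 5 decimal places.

h = 1, n = 5.
h·[y(m₁) + y(m₂) + y(m₃) + y(m₄) + y(m₅)] = 1·(32.23) = 32.23000.

32.23000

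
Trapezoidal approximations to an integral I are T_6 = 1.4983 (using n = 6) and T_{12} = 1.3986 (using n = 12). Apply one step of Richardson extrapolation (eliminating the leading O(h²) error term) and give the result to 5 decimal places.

R = (4·T_{12} − T_6) / 3 = (4·1.3986 − 1.4983)/3 = (4.0961)/3 = 1.36537.

1.36537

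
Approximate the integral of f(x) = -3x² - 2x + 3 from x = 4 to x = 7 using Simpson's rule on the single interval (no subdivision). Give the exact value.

-303

S = (b−a)/6 · [f(4) + 4f(5.5) + f(7)] = 0.5·[(-53) + 4·(-98.75) + (-158)] = -303.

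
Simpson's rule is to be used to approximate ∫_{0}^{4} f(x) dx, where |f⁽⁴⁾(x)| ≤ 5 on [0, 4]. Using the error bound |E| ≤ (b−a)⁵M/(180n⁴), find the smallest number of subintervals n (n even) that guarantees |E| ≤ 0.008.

8

Need 5120/(180n⁴) ≤ 0.008.
n⁴ ≥ 5120/(180·0.008) = 3555.56 ⇒ n ≥ 7.7219, so the smallest even n is 8. (n must be even for Simpson's rule.)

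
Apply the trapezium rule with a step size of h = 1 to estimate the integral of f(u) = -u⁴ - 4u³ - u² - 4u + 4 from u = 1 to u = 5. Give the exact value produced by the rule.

-1388

h = (5 − 1)/4 = 1.
Nodes u₀,…,u₄ = 1, 2, 3, 4, 5.
f(u) = -u⁴ - 4u³ - u² - 4u + 4: f₀=-6, f₁=-56, f₂=-206, f₃=-540, f₄=-1166.
(h/2)·[f₀ + 2f₁ + 2f₂ + 2f₃ + f₄] = 0.5·(-2776) = -1388.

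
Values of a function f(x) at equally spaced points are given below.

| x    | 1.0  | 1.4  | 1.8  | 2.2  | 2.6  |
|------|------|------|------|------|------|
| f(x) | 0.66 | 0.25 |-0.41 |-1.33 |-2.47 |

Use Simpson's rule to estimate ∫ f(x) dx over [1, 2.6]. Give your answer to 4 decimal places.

h = 0.4, n = 4.
(h/3)·[y₀ + 4y₁ + 2y₂ + 4y₃ + y₄] = 0.133333·(-6.95) = -0.9267.

-0.9267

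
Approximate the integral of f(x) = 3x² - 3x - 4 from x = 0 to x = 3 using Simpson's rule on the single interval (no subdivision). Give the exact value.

1.5

S = (b−a)/6 · [f(0) + 4f(1.5) + f(3)] = 0.5·[(-4) + 4·(-1.75) + 14] = 1.5.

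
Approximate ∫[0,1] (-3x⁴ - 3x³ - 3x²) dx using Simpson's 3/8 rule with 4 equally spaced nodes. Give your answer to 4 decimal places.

h = (1 − 0)/3 = 0.333333.
Nodes x₀,…,x₃ = 0, 0.333333, 0.666667, 1.
f(x) = -3x⁴ - 3x³ - 3x²: f₀=0, f₁=-0.481481, f₂=-2.814815, f₃=-9.
(3h/8)·[f₀ + 3f₁ + 3f₂ + f₃] = 0.125·(-18.888889) = -2.3611.

-2.3611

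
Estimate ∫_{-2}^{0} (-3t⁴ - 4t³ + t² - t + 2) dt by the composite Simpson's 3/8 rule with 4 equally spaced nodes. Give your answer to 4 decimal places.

5.1111

h = (0 − (-2))/3 = 0.666667.
Nodes t₀,…,t₃ = -2, -1.333333, -0.666667, 0.
f(t) = -3t⁴ - 4t³ + t² - t + 2: f₀=-8, f₁=5.111111, f₂=3.703704, f₃=2.
(3h/8)·[f₀ + 3f₁ + 3f₂ + f₃] = 0.25·(20.444444) = 5.1111.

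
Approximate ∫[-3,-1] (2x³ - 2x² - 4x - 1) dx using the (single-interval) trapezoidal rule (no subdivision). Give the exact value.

-62

T = (b−a)/2 · [f(-3) + f(-1)] = 1·[(-61) + (-1)] = -62.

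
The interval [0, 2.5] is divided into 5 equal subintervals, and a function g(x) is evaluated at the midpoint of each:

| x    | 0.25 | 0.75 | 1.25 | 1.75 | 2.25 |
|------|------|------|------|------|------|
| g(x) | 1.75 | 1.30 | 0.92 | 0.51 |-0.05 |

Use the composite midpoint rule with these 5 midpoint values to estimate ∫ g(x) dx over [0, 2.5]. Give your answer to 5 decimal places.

h = 0.5, n = 5.
h·[y(m₁) + y(m₂) + y(m₃) + y(m₄) + y(m₅)] = 0.5·(4.43) = 2.21500.

2.21500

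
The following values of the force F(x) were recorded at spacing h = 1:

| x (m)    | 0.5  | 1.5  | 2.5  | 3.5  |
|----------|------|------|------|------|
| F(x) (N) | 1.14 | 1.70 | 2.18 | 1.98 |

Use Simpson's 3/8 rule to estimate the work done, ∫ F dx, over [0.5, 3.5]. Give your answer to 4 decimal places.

h = 1, n = 3.
(3h/8)·[y₀ + 3y₁ + 3y₂ + y₃] = 0.375·(14.76) = 5.5350.

5.5350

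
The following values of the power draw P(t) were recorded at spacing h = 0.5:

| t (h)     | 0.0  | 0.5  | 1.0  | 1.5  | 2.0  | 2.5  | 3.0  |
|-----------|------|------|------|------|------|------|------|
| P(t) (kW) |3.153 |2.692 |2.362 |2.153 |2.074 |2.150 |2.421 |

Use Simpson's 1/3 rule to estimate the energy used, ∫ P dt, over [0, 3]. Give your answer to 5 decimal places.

h = 0.5, n = 6.
(h/3)·[y₀ + 4y₁ + 2y₂ + 4y₃ + 2y₄ + 4y₅ + y₆] = 0.166667·(42.426) = 7.07100.

7.07100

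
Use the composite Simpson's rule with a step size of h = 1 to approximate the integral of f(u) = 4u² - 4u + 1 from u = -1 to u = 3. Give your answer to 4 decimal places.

h = (3 − (-1))/4 = 1.
Nodes u₀,…,u₄ = -1, 0, 1, 2, 3.
f(u) = 4u² - 4u + 1: f₀=9, f₁=1, f₂=1, f₃=9, f₄=25.
(h/3)·[f₀ + 4f₁ + 2f₂ + 4f₃ + f₄] = 0.333333·(76) = 25.3333.

25.3333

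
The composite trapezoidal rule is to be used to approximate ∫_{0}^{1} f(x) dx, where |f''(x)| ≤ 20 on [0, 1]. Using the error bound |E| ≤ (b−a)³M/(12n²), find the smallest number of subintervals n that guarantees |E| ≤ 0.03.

Need 20/(12n²) ≤ 0.03.
n² ≥ 20/(12·0.03) = 55.5556 ⇒ n ≥ 7.4536, so the smallest n is 8.

8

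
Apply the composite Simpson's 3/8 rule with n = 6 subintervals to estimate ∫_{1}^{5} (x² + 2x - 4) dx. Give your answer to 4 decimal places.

h = (5 − 1)/6 = 0.666667.
Nodes x₀,…,x₆ = 1, 1.666667, 2.333333, 3, 3.666667, 4.333333, 5.
f(x) = x² + 2x - 4: f₀=-1, f₁=2.111111, f₂=6.111111, f₃=11, f₄=16.777778, f₅=23.444444, f₆=31.
(3h/8)·[f₀ + 3f₁ + 3f₂ + 2f₃ + 3f₄ + 3f₅ + f₆] = 0.25·(197.333333) = 49.3333.

49.3333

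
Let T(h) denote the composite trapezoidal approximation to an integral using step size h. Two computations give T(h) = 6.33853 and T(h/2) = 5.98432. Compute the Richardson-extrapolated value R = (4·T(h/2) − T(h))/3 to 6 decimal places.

R = (4·T(h/2) − T(h)) / 3 = (4·5.98432 − 6.33853)/3 = (17.59875)/3 = 5.866250.

5.866250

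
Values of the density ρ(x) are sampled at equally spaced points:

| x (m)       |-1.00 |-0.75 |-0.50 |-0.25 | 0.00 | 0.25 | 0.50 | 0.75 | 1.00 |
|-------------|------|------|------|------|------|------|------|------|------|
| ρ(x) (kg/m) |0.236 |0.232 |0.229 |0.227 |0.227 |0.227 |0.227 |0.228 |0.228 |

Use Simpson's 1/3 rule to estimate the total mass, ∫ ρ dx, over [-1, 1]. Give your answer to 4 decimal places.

h = 0.25, n = 8.
(h/3)·[y₀ + 4y₁ + 2y₂ + 4y₃ + 2y₄ + 4y₅ + 2y₆ + 4y₇ + y₈] = 0.083333·(5.486) = 0.4572.

0.4572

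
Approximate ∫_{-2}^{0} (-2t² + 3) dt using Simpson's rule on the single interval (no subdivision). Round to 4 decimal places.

S = (b−a)/6 · [f(-2) + 4f(-1) + f(0)] = 0.333333·[(-5) + 4·1 + 3] = 0.6667.

0.6667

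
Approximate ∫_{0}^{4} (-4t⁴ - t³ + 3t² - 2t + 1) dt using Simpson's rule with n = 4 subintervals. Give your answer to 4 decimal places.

-833.3333

h = (4 − 0)/4 = 1.
Nodes t₀,…,t₄ = 0, 1, 2, 3, 4.
f(t) = -4t⁴ - t³ + 3t² - 2t + 1: f₀=1, f₁=-3, f₂=-63, f₃=-329, f₄=-1047.
(h/3)·[f₀ + 4f₁ + 2f₂ + 4f₃ + f₄] = 0.333333·(-2500) = -833.3333.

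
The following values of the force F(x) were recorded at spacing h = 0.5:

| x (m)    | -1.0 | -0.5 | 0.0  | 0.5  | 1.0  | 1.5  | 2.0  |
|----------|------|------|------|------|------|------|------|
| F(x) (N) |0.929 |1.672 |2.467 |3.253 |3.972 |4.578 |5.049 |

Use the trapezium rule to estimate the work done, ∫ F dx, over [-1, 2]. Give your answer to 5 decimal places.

h = 0.5, n = 6.
(h/2)·[y₀ + 2y₁ + 2y₂ + 2y₃ + 2y₄ + 2y₅ + y₆] = 0.25·(37.862) = 9.46550.

9.46550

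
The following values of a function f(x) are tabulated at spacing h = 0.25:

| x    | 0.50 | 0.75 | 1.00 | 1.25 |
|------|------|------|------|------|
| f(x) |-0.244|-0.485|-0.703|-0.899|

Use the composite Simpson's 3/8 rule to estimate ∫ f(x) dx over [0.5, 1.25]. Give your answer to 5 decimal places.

h = 0.25, n = 3.
(3h/8)·[y₀ + 3y₁ + 3y₂ + y₃] = 0.09375·(-4.707) = -0.44128.

-0.44128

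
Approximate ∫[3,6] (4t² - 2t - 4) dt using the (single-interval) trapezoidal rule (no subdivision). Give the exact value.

231

T = (b−a)/2 · [f(3) + f(6)] = 1.5·[26 + 128] = 231.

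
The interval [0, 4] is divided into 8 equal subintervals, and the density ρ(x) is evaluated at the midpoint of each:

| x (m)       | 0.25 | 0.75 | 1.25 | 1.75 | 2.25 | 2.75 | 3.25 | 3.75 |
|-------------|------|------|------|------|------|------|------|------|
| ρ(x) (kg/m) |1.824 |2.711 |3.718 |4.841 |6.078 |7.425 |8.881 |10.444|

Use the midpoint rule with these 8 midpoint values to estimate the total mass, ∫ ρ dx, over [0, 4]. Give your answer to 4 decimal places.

h = 0.5, n = 8.
h·[y(m₁) + y(m₂) + y(m₃) + y(m₄) + y(m₅) + y(m₆) + y(m₇) + y(m₈)] = 0.5·(45.922) = 22.9610.

22.9610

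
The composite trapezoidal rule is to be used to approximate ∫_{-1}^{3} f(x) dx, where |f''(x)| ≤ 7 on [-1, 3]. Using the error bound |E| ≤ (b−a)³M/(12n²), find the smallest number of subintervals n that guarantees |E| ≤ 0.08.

22

Need 448/(12n²) ≤ 0.08.
n² ≥ 448/(12·0.08) = 466.667 ⇒ n ≥ 21.6025, so the smallest n is 22.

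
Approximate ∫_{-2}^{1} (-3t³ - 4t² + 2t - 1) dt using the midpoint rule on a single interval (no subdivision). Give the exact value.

-7.875

M = (b−a)·f(-0.5) = 3·(-2.625) = -7.875.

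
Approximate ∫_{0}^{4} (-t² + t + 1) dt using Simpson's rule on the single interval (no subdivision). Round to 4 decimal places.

S = (b−a)/6 · [f(0) + 4f(2) + f(4)] = 0.666667·[1 + 4·(-1) + (-11)] = -9.3333.

-9.3333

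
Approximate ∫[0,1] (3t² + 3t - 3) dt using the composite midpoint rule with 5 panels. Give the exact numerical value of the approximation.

-0.51

h = (1 − 0)/5 = 0.2.
Midpoints m₁,…,m₅ = 0.1, 0.3, 0.5, 0.7, 0.9.
f(m₁)=-2.67, f(m₂)=-1.83, f(m₃)=-0.75, f(m₄)=0.57, f(m₅)=2.13.
h·[f(m₁) + f(m₂) + f(m₃) + f(m₄) + f(m₅)] = 0.2·(-2.55) = -0.51.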